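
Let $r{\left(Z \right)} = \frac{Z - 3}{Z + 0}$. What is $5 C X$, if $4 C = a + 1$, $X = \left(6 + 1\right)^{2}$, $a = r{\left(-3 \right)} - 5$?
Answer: $- \frac{245}{2} \approx -122.5$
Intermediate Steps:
$r{\left(Z \right)} = \frac{-3 + Z}{Z}$
$a = -3$ ($a = \frac{-3 - 3}{-3} - 5 = \left(- \frac{1}{3}\right) \left(-6\right) - 5 = 2 - 5 = -3$)
$X = 49$ ($X = 7^{2} = 49$)
$C = - \frac{1}{2}$ ($C = \frac{-3 + 1}{4} = \frac{1}{4} \left(-2\right) = - \frac{1}{2} \approx -0.5$)
$5 C X = 5 \left(- \frac{1}{2}\right) 49 = \left(- \frac{5}{2}\right) 49 = - \frac{245}{2}$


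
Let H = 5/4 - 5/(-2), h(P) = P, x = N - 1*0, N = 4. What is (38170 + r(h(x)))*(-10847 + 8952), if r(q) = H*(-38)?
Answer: -144124225/2 ≈ -7.2062e+7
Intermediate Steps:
x = 4 (x = 4 - 1*0 = 4 + 0 = 4)
H = 15/4 (H = 5*(¼) - 5*(-½) = 5/4 + 5/2 = 15/4 ≈ 3.7500)
r(q) = -285/2 (r(q) = (15/4)*(-38) = -285/2)
(38170 + r(h(x)))*(-10847 + 8952) = (38170 - 285/2)*(-10847 + 8952) = (76055/2)*(-1895) = -144124225/2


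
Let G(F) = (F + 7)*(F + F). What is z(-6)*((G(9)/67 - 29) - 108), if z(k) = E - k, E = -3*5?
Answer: 80019/67 ≈ 1194.3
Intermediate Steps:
G(F) = 2*F*(7 + F) (G(F) = (7 + F)*(2*F) = 2*F*(7 + F))
E = -15
z(k) = -15 - k
z(-6)*((G(9)/67 - 29) - 108) = (-15 - 1*(-6))*(((2*9*(7 + 9))/67 - 29) - 108) = (-15 + 6)*(((2*9*16)*(1/67) - 29) - 108) = -9*((288*(1/67) - 29) - 108) = -9*((288/67 - 29) - 108) = -9*(-1655/67 - 108) = -9*(-8891/67) = 80019/67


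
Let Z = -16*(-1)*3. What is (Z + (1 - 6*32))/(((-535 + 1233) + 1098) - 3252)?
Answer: 11/112 ≈ 0.098214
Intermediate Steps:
Z = 48 (Z = 16*3 = 48)
(Z + (1 - 6*32))/(((-535 + 1233) + 1098) - 3252) = (48 + (1 - 6*32))/(((-535 + 1233) + 1098) - 3252) = (48 + (1 - 192))/((698 + 1098) - 3252) = (48 - 191)/(1796 - 3252) = -143/(-1456) = -143*(-1/1456) = 11/112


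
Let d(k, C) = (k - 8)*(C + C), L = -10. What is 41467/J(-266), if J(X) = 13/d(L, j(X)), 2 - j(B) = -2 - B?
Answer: 391116744/13 ≈ 3.0086e+7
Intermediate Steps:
j(B) = 4 + B (j(B) = 2 - (-2 - B) = 2 + (2 + B) = 4 + B)
d(k, C) = 2*C*(-8 + k) (d(k, C) = (-8 + k)*(2*C) = 2*C*(-8 + k))
J(X) = 13/(-144 - 36*X) (J(X) = 13/((2*(4 + X)*(-8 - 10))) = 13/((2*(4 + X)*(-18))) = 13/(-144 - 36*X))
41467/J(-266) = 41467/((-13/(144 + 36*(-266)))) = 41467/((-13/(144 - 9576))) = 41467/((-13/(-9432))) = 41467/((-13*(-1/9432))) = 41467/(13/9432) = 41467*(9432/13) = 391116744/13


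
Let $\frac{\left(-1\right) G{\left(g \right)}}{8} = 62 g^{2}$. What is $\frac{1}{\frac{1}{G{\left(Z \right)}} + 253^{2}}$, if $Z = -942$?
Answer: $\frac{440132544}{28172444008895} \approx 1.5623 \cdot 10^{-5}$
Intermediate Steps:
$G{\left(g \right)} = - 496 g^{2}$ ($G{\left(g \right)} = - 8 \cdot 62 g^{2} = - 496 g^{2}$)
$\frac{1}{\frac{1}{G{\left(Z \right)}} + 253^{2}} = \frac{1}{\frac{1}{\left(-496\right) \left(-942\right)^{2}} + 253^{2}} = \frac{1}{\frac{1}{\left(-496\right) 887364} + 64009} = \frac{1}{\frac{1}{-440132544} + 64009} = \frac{1}{- \frac{1}{440132544} + 64009} = \frac{1}{\frac{28172444008895}{440132544}} = \frac{440132544}{28172444008895}$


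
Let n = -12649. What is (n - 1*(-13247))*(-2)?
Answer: -1196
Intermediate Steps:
(n - 1*(-13247))*(-2) = (-12649 - 1*(-13247))*(-2) = (-12649 + 13247)*(-2) = 598*(-2) = -1196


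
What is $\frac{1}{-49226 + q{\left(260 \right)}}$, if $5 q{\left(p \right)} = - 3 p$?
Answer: $- \frac{1}{49382} \approx -2.025 \cdot 10^{-5}$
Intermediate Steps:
$q{\left(p \right)} = - \frac{3 p}{5}$ ($q{\left(p \right)} = \frac{\left(-3\right) p}{5} = - \frac{3 p}{5}$)
$\frac{1}{-49226 + q{\left(260 \right)}} = \frac{1}{-49226 - 156} = \frac{1}{-49382} = - \frac{1}{49382}$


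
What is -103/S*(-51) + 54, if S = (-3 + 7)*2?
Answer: 5685/8 ≈ 710.63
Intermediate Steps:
S = 8 (S = 4*2 = 8)
-103/S*(-51) + 54 = -103/8*(-51) + 54 = 5253/8 + 54 = 5685/8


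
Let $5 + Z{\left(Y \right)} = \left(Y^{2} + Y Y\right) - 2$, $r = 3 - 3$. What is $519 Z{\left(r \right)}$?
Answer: $-3633$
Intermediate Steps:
$r = 0$
$Z{\left(Y \right)} = -7 + 2 Y^{2}$ ($Z{\left(Y \right)} = -5 - \left(2 - Y^{2} - Y Y\right) = -5 + \left(\left(Y^{2} + Y^{2}\right) - 2\right) = -5 + \left(2 Y^{2} - 2\right) = -5 + \left(-2 + 2 Y^{2}\right) = -7 + 2 Y^{2}$)
$519 Z{\left(r \right)} = 519 \left(-7 + 2 \cdot 0^{2}\right) = 519 \left(-7 + 2 \cdot 0\right) = 519 \left(-7 + 0\right) = 519 \left(-7\right) = -3633$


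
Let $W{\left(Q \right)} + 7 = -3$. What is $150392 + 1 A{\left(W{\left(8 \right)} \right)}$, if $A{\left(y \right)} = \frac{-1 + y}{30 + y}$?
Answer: $\frac{3007829}{20} \approx 1.5039 \cdot 10^{5}$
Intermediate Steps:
$W{\left(Q \right)} = -10$ ($W{\left(Q \right)} = -7 - 3 = -10$)
$A{\left(y \right)} = \frac{-1 + y}{30 + y}$
$150392 + 1 A{\left(W{\left(8 \right)} \right)} = 150392 + 1 \frac{-1 - 10}{30 - 10} = 150392 + 1 \cdot \frac{1}{20} \left(-11\right) = 150392 + 1 \left(- \frac{11}{20}\right) = 150392 - \frac{11}{20} = \frac{3007829}{20}$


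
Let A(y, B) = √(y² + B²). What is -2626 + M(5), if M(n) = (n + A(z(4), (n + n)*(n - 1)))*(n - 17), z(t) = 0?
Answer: -3166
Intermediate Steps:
A(y, B) = √(B² + y²)
M(n) = (-17 + n)*(n + 2*√(n²*(-1 + n)²)) (M(n) = (n + √(((n + n)*(n - 1))² + 0²))*(n - 17) = (n + √(((2*n)*(-1 + n))² + 0))*(-17 + n) = (n + √((2*n*(-1 + n))² + 0))*(-17 + n) = (n + √(4*n²*(-1 + n)² + 0))*(-17 + n) = (n + √(4*n²*(-1 + n)²))*(-17 + n) = (n + 2*√(n²*(-1 + n)²))*(-17 + n) = (-17 + n)*(n + 2*√(n²*(-1 + n)²)))
-2626 + M(5) = -2626 + (5² - 34*√(5²*(-1 + 5)²) - 17*5 + 2*5*√(5²*(-1 + 5)²)) = -2626 + (25 - 34*√(25*4²) - 85 + 2*5*√(25*4²)) = -2626 + (25 - 34*√(25*16) - 85 + 2*5*√(25*16)) = -2626 + (25 - 34*√400 - 85 + 2*5*√400) = -2626 + (25 - 34*20 - 85 + 2*5*20) = -2626 + (25 - 680 - 85 + 200) = -2626 - 540 = -3166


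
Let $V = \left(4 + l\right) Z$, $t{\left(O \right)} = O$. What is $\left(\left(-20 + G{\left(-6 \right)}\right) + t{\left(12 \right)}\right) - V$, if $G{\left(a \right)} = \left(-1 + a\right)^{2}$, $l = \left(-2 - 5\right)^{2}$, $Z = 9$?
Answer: $-436$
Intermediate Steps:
$l = 49$ ($l = \left(-7\right)^{2} = 49$)
$V = 477$ ($V = \left(4 + 49\right) 9 = 53 \cdot 9 = 477$)
$\left(\left(-20 + G{\left(-6 \right)}\right) + t{\left(12 \right)}\right) - V = \left(\left(-20 + \left(-1 - 6\right)^{2}\right) + 12\right) - 477 = \left(\left(-20 + \left(-7\right)^{2}\right) + 12\right) - 477 = \left(\left(-20 + 49\right) + 12\right) - 477 = \left(29 + 12\right) - 477 = 41 - 477 = -436$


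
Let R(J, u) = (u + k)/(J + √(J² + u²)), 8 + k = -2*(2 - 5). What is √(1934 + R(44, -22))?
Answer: √(467896 + 234014*√5)/(11*√(2 + √5)) ≈ 43.974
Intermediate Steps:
k = -2 (k = -8 - 2*(2 - 5) = -8 - 2*(-3) = -8 + 6 = -2)
R(J, u) = (-2 + u)/(J + √(J² + u²)) (R(J, u) = (u - 2)/(J + √(J² + u²)) = (-2 + u)/(J + √(J² + u²)))
√(1934 + R(44, -22)) = √(1934 + (-2 - 22)/(44 + √(44² + (-22)²))) = √(1934 - 24/(44 + √(1936 + 484))) = √(1934 - 24/(44 + √2420)) = √(1934 - 24/(44 + 22*√5))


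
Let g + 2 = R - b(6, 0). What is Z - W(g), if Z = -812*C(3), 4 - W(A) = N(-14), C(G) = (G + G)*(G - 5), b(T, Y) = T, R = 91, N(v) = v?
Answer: 9726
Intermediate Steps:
C(G) = 2*G*(-5 + G) (C(G) = (2*G)*(-5 + G) = 2*G*(-5 + G))
g = 83 (g = -2 + (91 - 1*6) = -2 + (91 - 6) = -2 + 85 = 83)
W(A) = 18 (W(A) = 4 - 1*(-14) = 4 + 14 = 18)
Z = 9744 (Z = -1624*3*(-5 + 3) = -1624*3*(-2) = -812*(-12) = 9744)
Z - W(g) = 9744 - 1*18 = 9744 - 18 = 9726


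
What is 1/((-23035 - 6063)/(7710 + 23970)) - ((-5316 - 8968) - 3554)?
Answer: 259509222/14549 ≈ 17837.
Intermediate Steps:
1/((-23035 - 6063)/(7710 + 23970)) - ((-5316 - 8968) - 3554) = 1/(-29098/31680) - (-14284 - 3554) = 1/(-29098*1/31680) - 1*(-17838) = 1/(-14549/15840) + 17838 = -15840/14549 + 17838 = 259509222/14549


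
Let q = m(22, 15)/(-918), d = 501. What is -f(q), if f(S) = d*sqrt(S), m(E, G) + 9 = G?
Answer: -167*I*sqrt(17)/17 ≈ -40.503*I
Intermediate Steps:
m(E, G) = -9 + G
q = -1/153 (q = (-9 + 15)/(-918) = 6*(-1/918) = -1/153 ≈ -0.0065359)
f(S) = 501*sqrt(S)
-f(q) = -501*sqrt(-1/153) = -501*I*sqrt(17)/51 = -167*I*sqrt(17)/17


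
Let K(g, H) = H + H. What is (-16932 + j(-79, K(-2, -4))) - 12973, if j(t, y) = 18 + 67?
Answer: -29820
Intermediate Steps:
K(g, H) = 2*H
j(t, y) = 85
(-16932 + j(-79, K(-2, -4))) - 12973 = (-16932 + 85) - 12973 = -16847 - 12973 = -29820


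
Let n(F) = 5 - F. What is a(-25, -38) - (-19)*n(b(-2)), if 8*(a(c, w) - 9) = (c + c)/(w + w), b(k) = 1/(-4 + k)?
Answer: 97811/912 ≈ 107.25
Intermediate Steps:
a(c, w) = 9 + c/(8*w) (a(c, w) = 9 + ((c + c)/(w + w))/8 = 9 + ((2*c)/((2*w)))/8 = 9 + ((2*c)*(1/(2*w)))/8 = 9 + (c/w)/8 = 9 + c/(8*w))
a(-25, -38) - (-19)*n(b(-2)) = (9 + (1/8)*(-25)/(-38)) - (-19)*(5 - 1/(-4 - 2)) = (9 + (1/8)*(-25)*(-1/38)) - (-19)*(5 - 1/(-6)) = (9 + 25/304) - (-19)*(5 - 1*(-1/6)) = 2761/304 - (-19)*(5 + 1/6) = 2761/304 - (-19)*31/6 = 2761/304 - 1*(-589/6) = 2761/304 + 589/6 = 97811/912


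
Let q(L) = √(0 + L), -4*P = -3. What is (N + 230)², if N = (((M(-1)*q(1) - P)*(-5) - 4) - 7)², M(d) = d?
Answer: 14145121/256 ≈ 55254.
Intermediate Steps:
P = ¾ (P = -¼*(-3) = ¾ ≈ 0.75000)
q(L) = √L
N = 81/16 (N = (((-√1 - 1*¾)*(-5) - 4) - 7)² = (((-1*1 - ¾)*(-5) - 4) - 7)² = (((-1 - ¾)*(-5) - 4) - 7)² = ((-7/4*(-5) - 4) - 7)² = ((35/4 - 4) - 7)² = (19/4 - 7)² = (-9/4)² = 81/16 ≈ 5.0625)
(N + 230)² = (81/16 + 230)² = (3761/16)² = 14145121/256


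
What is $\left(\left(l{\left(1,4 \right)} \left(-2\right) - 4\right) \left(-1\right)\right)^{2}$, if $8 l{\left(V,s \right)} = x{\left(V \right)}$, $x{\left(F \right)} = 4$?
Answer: $25$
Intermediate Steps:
$l{\left(V,s \right)} = \frac{1}{2}$ ($l{\left(V,s \right)} = \frac{1}{8} \cdot 4 = \frac{1}{2}$)
$\left(\left(l{\left(1,4 \right)} \left(-2\right) - 4\right) \left(-1\right)\right)^{2} = \left(\left(\frac{1}{2} \left(-2\right) - 4\right) \left(-1\right)\right)^{2} = \left(\left(-1 - 4\right) \left(-1\right)\right)^{2} = \left(\left(-5\right) \left(-1\right)\right)^{2} = 5^{2} = 25$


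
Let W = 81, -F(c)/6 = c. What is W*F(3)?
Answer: -1458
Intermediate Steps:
F(c) = -6*c
W*F(3) = 81*(-6*3) = 81*(-18) = -1458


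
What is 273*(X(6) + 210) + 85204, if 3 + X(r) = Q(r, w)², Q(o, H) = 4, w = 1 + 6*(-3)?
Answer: 146083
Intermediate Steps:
w = -17 (w = 1 - 18 = -17)
X(r) = 13 (X(r) = -3 + 4² = -3 + 16 = 13)
273*(X(6) + 210) + 85204 = 273*(13 + 210) + 85204 = 273*223 + 85204 = 60879 + 85204 = 146083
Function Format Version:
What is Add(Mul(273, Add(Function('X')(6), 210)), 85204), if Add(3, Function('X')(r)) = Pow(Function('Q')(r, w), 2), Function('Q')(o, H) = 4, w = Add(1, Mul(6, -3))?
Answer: 146083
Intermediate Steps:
w = -17 (w = Add(1, -18) = -17)
Function('X')(r) = 13 (Function('X')(r) = Add(-3, Pow(4, 2)) = Add(-3, 16) = 13)
Add(Mul(273, Add(Function('X')(6), 210)), 85204) = Add(Mul(273, Add(13, 210)), 85204) = Add(Mul(273, 223), 85204) = Add(60879, 85204) = 146083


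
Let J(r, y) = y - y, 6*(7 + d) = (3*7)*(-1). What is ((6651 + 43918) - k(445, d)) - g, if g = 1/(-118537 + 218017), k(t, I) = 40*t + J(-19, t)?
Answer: 3259860119/99480 ≈ 32769.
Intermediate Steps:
d = -21/2 (d = -7 + ((3*7)*(-1))/6 = -7 + (21*(-1))/6 = -7 + (1/6)*(-21) = -7 - 7/2 = -21/2 ≈ -10.500)
J(r, y) = 0
k(t, I) = 40*t (k(t, I) = 40*t + 0 = 40*t)
g = 1/99480 ≈ 1.0052e-5
((6651 + 43918) - k(445, d)) - g = ((6651 + 43918) - 40*445) - 1*1/99480 = (50569 - 1*17800) - 1/99480 = (50569 - 17800) - 1/99480 = 32769 - 1/99480 = 3259860119/99480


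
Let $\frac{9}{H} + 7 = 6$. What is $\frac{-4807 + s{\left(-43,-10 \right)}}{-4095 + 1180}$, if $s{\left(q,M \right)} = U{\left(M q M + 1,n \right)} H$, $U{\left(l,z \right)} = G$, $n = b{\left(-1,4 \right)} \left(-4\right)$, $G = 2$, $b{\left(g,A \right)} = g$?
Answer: $\frac{965}{583} \approx 1.6552$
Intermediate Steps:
$H = -9$ ($H = \frac{9}{-7 + 6} = \frac{9}{-1} = 9 \left(-1\right) = -9$)
$n = 4$ ($n = \left(-1\right) \left(-4\right) = 4$)
$U{\left(l,z \right)} = 2$
$s{\left(q,M \right)} = -18$ ($s{\left(q,M \right)} = 2 \left(-9\right) = -18$)
$\frac{-4807 + s{\left(-43,-10 \right)}}{-4095 + 1180} = \frac{-4807 - 18}{-4095 + 1180} = - \frac{4825}{-2915} = \left(-4825\right) \left(- \frac{1}{2915}\right) = \frac{965}{583}$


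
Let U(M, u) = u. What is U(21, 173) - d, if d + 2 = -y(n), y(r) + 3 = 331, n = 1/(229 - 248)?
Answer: 503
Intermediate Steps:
n = -1/19 (n = 1/(-19) = -1/19 ≈ -0.052632)
y(r) = 328 (y(r) = -3 + 331 = 328)
d = -330 (d = -2 - 1*328 = -2 - 328 = -330)
U(21, 173) - d = 173 - 1*(-330) = 173 + 330 = 503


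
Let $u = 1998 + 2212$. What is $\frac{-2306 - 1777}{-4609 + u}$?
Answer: $\frac{1361}{133} \approx 10.233$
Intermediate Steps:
$u = 4210$
$\frac{-2306 - 1777}{-4609 + u} = \frac{-2306 - 1777}{-4609 + 4210} = - \frac{4083}{-399} = \left(-4083\right) \left(- \frac{1}{399}\right) = \frac{1361}{133}$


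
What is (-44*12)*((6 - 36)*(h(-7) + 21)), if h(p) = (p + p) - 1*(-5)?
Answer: 190080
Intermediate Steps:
h(p) = 5 + 2*p (h(p) = 2*p + 5 = 5 + 2*p)
(-44*12)*((6 - 36)*(h(-7) + 21)) = (-44*12)*((6 - 36)*((5 + 2*(-7)) + 21)) = -(-15840)*((5 - 14) + 21) = -(-15840)*(-9 + 21) = -(-15840)*12 = -528*(-360) = 190080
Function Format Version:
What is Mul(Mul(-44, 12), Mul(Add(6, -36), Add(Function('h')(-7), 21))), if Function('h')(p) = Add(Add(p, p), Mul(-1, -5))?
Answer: 190080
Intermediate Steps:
Function('h')(p) = Add(5, Mul(2, p)) (Function('h')(p) = Add(Mul(2, p), 5) = Add(5, Mul(2, p)))
Mul(Mul(-44, 12), Mul(Add(6, -36), Add(Function('h')(-7), 21))) = Mul(Mul(-44, 12), Mul(Add(6, -36), Add(Add(5, Mul(2, -7)), 21))) = Mul(-528, Mul(-30, Add(Add(5, -14), 21))) = Mul(-528, Mul(-30, Add(-9, 21))) = Mul(-528, Mul(-30, 12)) = Mul(-528, -360) = 190080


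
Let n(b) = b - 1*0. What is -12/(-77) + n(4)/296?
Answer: 965/5698 ≈ 0.16936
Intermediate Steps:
n(b) = b (n(b) = b + 0 = b)
-12/(-77) + n(4)/296 = -12/(-77) + 4/296 = -12*(-1/77) + 4*(1/296) = 12/77 + 1/74 = 965/5698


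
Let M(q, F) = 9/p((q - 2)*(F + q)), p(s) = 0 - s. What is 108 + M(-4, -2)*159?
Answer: 273/4 ≈ 68.250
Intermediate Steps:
p(s) = -s
M(q, F) = -9/((-2 + q)*(F + q)) (M(q, F) = 9/((-(q - 2)*(F + q))) = 9/((-(-2 + q)*(F + q))) = 9*(-1/((-2 + q)*(F + q))) = -9/((-2 + q)*(F + q)))
108 + M(-4, -2)*159 = 108 - 9/((-4)² - 2*(-2) - 2*(-4) - 2*(-4))*159 = 108 - 9/(16 + 4 + 8 + 8)*159 = 108 - 9/36*159 = 108 - 9*1/36*159 = 108 - ¼*159 = 108 - 159/4 = 273/4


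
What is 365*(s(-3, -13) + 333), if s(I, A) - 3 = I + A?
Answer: 116800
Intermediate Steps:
s(I, A) = 3 + A + I (s(I, A) = 3 + (I + A) = 3 + (A + I) = 3 + A + I)
365*(s(-3, -13) + 333) = 365*((3 - 13 - 3) + 333) = 365*(-13 + 333) = 365*320 = 116800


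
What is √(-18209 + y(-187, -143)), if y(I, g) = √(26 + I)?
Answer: √(-18209 + I*√161) ≈ 0.047 + 134.94*I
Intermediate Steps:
√(-18209 + y(-187, -143)) = √(-18209 + √(26 - 187)) = √(-18209 + √(-161)) = √(-18209 + I*√161)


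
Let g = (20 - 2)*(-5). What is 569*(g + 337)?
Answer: 140543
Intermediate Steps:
g = -90 (g = 18*(-5) = -90)
569*(g + 337) = 569*(-90 + 337) = 569*247 = 140543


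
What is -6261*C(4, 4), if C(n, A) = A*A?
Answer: -100176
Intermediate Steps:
C(n, A) = A²
-6261*C(4, 4) = -6261*4² = -6261*16 = -100176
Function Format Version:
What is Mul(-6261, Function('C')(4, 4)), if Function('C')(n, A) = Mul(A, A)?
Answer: -100176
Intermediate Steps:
Function('C')(n, A) = Pow(A, 2)
Mul(-6261, Function('C')(4, 4)) = Mul(-6261, Pow(4, 2)) = Mul(-6261, 16) = -100176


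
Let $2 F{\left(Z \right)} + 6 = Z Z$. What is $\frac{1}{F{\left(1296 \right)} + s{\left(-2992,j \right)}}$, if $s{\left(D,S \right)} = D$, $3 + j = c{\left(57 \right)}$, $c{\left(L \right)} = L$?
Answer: $\frac{1}{836813} \approx 1.195 \cdot 10^{-6}$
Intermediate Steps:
$F{\left(Z \right)} = -3 + \frac{Z^{2}}{2}$ ($F{\left(Z \right)} = -3 + \frac{Z Z}{2} = -3 + \frac{Z^{2}}{2}$)
$j = 54$ ($j = -3 + 57 = 54$)
$\frac{1}{F{\left(1296 \right)} + s{\left(-2992,j \right)}} = \frac{1}{\left(-3 + \frac{1296^{2}}{2}\right) - 2992} = \frac{1}{\left(-3 + \frac{1}{2} \cdot 1679616\right) - 2992} = \frac{1}{\left(-3 + 839808\right) - 2992} = \frac{1}{839805 - 2992} = \frac{1}{836813}$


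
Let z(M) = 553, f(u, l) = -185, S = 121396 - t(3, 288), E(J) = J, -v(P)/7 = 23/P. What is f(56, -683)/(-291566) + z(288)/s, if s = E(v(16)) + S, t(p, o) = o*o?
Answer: 2693564103/179333791186 ≈ 0.015020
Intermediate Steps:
v(P) = -161/P
t(p, o) = o²
S = 38452 (S = 121396 - 1*288² = 121396 - 1*82944 = 121396 - 82944 = 38452)
s = 615071/16 (s = -161/16 + 38452 = 615071/16 ≈ 38442.)
f(56, -683)/(-291566) + z(288)/s = -185/(-291566) + 553/(615071/16) = -185*(-1/291566) + 553*(16/615071) = 185/291566 + 8848/615071 = 2693564103/179333791186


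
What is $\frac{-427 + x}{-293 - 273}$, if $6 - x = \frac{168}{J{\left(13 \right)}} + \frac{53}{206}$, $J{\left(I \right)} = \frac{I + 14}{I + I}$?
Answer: $\frac{1080947}{1049364} \approx 1.0301$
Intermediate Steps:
$J{\left(I \right)} = \frac{14 + I}{2 I}$
$x = - \frac{289289}{1854}$ ($x = 6 - \left(\frac{168}{\frac{1}{2} \cdot \frac{1}{13} \left(14 + 13\right)} + \frac{53}{206}\right) = 6 - \left(\frac{168}{\frac{1}{2} \cdot \frac{1}{13} \cdot 27} + 53 \cdot \frac{1}{206}\right) = 6 - \left(\frac{168}{\frac{27}{26}} + \frac{53}{206}\right) = 6 - \left(168 \cdot \frac{26}{27} + \frac{53}{206}\right) = 6 - \left(\frac{1456}{9} + \frac{53}{206}\right) = 6 - \frac{300413}{1854} = - \frac{289289}{1854} \approx -156.04$)
$\frac{-427 + x}{-293 - 273} = \frac{-427 - \frac{289289}{1854}}{-293 - 273} = - \frac{1080947}{1854 \left(-566\right)} = \left(- \frac{1080947}{1854}\right) \left(- \frac{1}{566}\right) = \frac{1080947}{1049364}$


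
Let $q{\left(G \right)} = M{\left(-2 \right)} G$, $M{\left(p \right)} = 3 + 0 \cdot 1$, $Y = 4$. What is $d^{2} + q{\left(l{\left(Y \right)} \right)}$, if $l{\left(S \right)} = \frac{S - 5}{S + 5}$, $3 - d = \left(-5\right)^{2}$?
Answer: $\frac{1451}{3} \approx 483.67$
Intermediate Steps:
$M{\left(p \right)} = 3$ ($M{\left(p \right)} = 3 + 0 = 3$)
$d = -22$ ($d = 3 - \left(-5\right)^{2} = 3 - 25 = -22$)
$l{\left(S \right)} = \frac{-5 + S}{5 + S}$
$q{\left(G \right)} = 3 G$
$d^{2} + q{\left(l{\left(Y \right)} \right)} = \left(-22\right)^{2} + 3 \frac{-5 + 4}{5 + 4} = 484 + 3 \cdot \frac{1}{9} \left(-1\right) = 484 + 3 \left(- \frac{1}{9}\right) = 484 - \frac{1}{3} = \frac{1451}{3}$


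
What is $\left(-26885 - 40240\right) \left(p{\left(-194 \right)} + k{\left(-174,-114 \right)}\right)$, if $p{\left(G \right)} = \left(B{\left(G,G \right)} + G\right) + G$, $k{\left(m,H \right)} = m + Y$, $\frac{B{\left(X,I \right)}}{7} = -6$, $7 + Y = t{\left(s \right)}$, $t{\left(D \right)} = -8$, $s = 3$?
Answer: $41550375$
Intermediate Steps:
$Y = -15$ ($Y = -7 - 8 = -15$)
$B{\left(X,I \right)} = -42$ ($B{\left(X,I \right)} = 7 \left(-6\right) = -42$)
$k{\left(m,H \right)} = -15 + m$ ($k{\left(m,H \right)} = m - 15 = -15 + m$)
$p{\left(G \right)} = -42 + 2 G$ ($p{\left(G \right)} = \left(-42 + G\right) + G = -42 + 2 G$)
$\left(-26885 - 40240\right) \left(p{\left(-194 \right)} + k{\left(-174,-114 \right)}\right) = \left(-26885 - 40240\right) \left(\left(-42 + 2 \left(-194\right)\right) - 189\right) = - 67125 \left(\left(-42 - 388\right) - 189\right) = - 67125 \left(-430 - 189\right) = \left(-67125\right) \left(-619\right) = 41550375$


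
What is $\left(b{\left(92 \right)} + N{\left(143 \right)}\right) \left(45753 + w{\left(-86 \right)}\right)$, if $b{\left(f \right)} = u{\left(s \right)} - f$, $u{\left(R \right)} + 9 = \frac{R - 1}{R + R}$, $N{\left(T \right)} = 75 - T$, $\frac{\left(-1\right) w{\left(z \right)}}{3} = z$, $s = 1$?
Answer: $-7775859$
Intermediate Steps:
$w{\left(z \right)} = - 3 z$
$u{\left(R \right)} = -9 + \frac{-1 + R}{2 R}$ ($u{\left(R \right)} = -9 + \frac{R - 1}{R + R} = -9 + \frac{-1 + R}{2 R}$)
$b{\left(f \right)} = -9 - f$ ($b{\left(f \right)} = \frac{-1 - 17}{2 \cdot 1} - f = \frac{1}{2} \cdot 1 \left(-1 - 17\right) - f = \frac{1}{2} \cdot 1 \left(-18\right) - f = -9 - f$)
$\left(b{\left(92 \right)} + N{\left(143 \right)}\right) \left(45753 + w{\left(-86 \right)}\right) = \left(\left(-9 - 92\right) + \left(75 - 143\right)\right) \left(45753 - -258\right) = \left(\left(-9 - 92\right) + \left(75 - 143\right)\right) \left(45753 + 258\right) = \left(-101 - 68\right) 46011 = \left(-169\right) 46011 = -7775859$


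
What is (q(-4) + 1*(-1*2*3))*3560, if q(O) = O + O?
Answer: -49840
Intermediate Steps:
q(O) = 2*O
(q(-4) + 1*(-1*2*3))*3560 = (2*(-4) + 1*(-1*2*3))*3560 = (-8 + 1*(-2*3))*3560 = (-8 + 1*(-6))*3560 = (-8 - 6)*3560 = -14*3560 = -49840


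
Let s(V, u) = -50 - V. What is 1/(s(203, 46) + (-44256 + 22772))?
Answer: -1/21737 ≈ -4.6004e-5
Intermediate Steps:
1/(s(203, 46) + (-44256 + 22772)) = 1/((-50 - 1*203) + (-44256 + 22772)) = 1/((-50 - 203) - 21484) = 1/(-253 - 21484) = 1/(-21737) = -1/21737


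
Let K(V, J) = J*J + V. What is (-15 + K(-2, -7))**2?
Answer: 1024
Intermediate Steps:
K(V, J) = V + J**2 (K(V, J) = J**2 + V = V + J**2)
(-15 + K(-2, -7))**2 = (-15 + (-2 + (-7)**2))**2 = (-15 + (-2 + 49))**2 = (-15 + 47)**2 = 32**2 = 1024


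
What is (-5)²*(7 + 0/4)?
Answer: 175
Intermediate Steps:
(-5)²*(7 + 0/4) = 25*(7 + 0*(¼)) = 25*(7 + 0) = 25*7 = 175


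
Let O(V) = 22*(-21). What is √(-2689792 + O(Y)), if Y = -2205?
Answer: I*√2690254 ≈ 1640.2*I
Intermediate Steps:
O(V) = -462
√(-2689792 + O(Y)) = √(-2689792 - 462) = √(-2690254) = I*√2690254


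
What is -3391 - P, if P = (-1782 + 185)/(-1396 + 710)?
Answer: -2327823/686 ≈ -3393.3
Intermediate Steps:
P = 1597/686 (P = -1597/(-686) = -1597*(-1/686) = 1597/686 ≈ 2.3280)
-3391 - P = -3391 - 1*1597/686 = -3391 - 1597/686 = -2327823/686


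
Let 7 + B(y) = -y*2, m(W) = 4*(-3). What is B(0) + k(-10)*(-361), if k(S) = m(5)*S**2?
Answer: 433193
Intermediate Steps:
m(W) = -12
k(S) = -12*S**2
B(y) = -7 - 2*y (B(y) = -7 - y*2 = -7 - 2*y)
B(0) + k(-10)*(-361) = (-7 - 2*0) - 12*(-10)**2*(-361) = (-7 + 0) - 12*100*(-361) = -7 - 1200*(-361) = -7 + 433200 = 433193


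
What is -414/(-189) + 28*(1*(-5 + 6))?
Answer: 634/21 ≈ 30.190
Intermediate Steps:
-414/(-189) + 28*(1*(-5 + 6)) = -414*(-1/189) + 28*(1*1) = 46/21 + 28*1 = 46/21 + 28 = 634/21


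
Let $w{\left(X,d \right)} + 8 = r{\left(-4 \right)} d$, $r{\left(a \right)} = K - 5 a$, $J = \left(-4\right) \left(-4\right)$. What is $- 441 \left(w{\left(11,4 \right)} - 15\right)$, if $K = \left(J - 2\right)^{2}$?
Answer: $-370881$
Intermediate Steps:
$J = 16$
$K = 196$ ($K = \left(16 - 2\right)^{2} = 14^{2} = 196$)
$r{\left(a \right)} = 196 - 5 a$
$w{\left(X,d \right)} = -8 + 216 d$ ($w{\left(X,d \right)} = -8 + \left(196 - -20\right) d = -8 + \left(196 + 20\right) d = -8 + 216 d$)
$- 441 \left(w{\left(11,4 \right)} - 15\right) = - 441 \left(\left(-8 + 216 \cdot 4\right) - 15\right) = - 441 \left(\left(-8 + 864\right) - 15\right) = - 441 \left(856 - 15\right) = \left(-441\right) 841 = -370881$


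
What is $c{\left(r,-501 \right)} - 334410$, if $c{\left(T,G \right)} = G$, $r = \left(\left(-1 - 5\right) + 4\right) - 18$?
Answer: $-334911$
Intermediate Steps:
$r = -20$ ($r = \left(-6 + 4\right) - 18 = -2 - 18 = -20$)
$c{\left(r,-501 \right)} - 334410 = -501 - 334410 = -334911$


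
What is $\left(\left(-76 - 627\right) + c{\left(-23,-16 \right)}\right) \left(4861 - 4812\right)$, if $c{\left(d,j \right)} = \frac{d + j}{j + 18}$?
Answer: $- \frac{70805}{2} \approx -35403.0$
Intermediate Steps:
$c{\left(d,j \right)} = \frac{d + j}{18 + j}$
$\left(\left(-76 - 627\right) + c{\left(-23,-16 \right)}\right) \left(4861 - 4812\right) = \left(\left(-76 - 627\right) + \frac{-23 - 16}{18 - 16}\right) \left(4861 - 4812\right) = \left(\left(-76 - 627\right) + \frac{1}{2} \left(-39\right)\right) 49 = \left(-703 + \frac{1}{2} \left(-39\right)\right) 49 = \left(-703 - \frac{39}{2}\right) 49 = \left(- \frac{1445}{2}\right) 49 = - \frac{70805}{2}$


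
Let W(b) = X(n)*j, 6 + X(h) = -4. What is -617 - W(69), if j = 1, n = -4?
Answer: -607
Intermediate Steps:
X(h) = -10 (X(h) = -6 - 4 = -10)
W(b) = -10 (W(b) = -10*1 = -10)
-617 - W(69) = -617 - 1*(-10) = -617 + 10 = -607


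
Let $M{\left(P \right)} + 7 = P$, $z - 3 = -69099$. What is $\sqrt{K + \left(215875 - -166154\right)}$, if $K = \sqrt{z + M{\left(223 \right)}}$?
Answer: $\sqrt{382029 + 4 i \sqrt{4305}} \approx 618.08 + 0.212 i$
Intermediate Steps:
$z = -69096$ ($z = 3 - 69099 = -69096$)
$M{\left(P \right)} = -7 + P$
$K = 4 i \sqrt{4305}$ ($K = \sqrt{-69096 + \left(-7 + 223\right)} = \sqrt{-69096 + 216} = \sqrt{-68880} = 4 i \sqrt{4305} \approx 262.45 i$)
$\sqrt{K + \left(215875 - -166154\right)} = \sqrt{4 i \sqrt{4305} + \left(215875 - -166154\right)} = \sqrt{4 i \sqrt{4305} + \left(215875 + 166154\right)} = \sqrt{4 i \sqrt{4305} + 382029} = \sqrt{382029 + 4 i \sqrt{4305}}$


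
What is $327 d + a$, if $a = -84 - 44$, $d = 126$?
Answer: $41074$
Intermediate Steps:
$a = -128$
$327 d + a = 327 \cdot 126 - 128 = 41202 - 128 = 41074$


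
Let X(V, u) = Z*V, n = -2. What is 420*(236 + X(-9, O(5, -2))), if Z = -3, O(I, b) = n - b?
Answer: 110460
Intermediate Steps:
O(I, b) = -2 - b
X(V, u) = -3*V
420*(236 + X(-9, O(5, -2))) = 420*(236 - 3*(-9)) = 420*(236 + 27) = 420*263 = 110460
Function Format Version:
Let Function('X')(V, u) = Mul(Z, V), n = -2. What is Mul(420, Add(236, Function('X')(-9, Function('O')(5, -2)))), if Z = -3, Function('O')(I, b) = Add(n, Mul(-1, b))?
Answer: 110460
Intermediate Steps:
Function('O')(I, b) = Add(-2, Mul(-1, b))
Function('X')(V, u) = Mul(-3, V)
Mul(420, Add(236, Function('X')(-9, Function('O')(5, -2)))) = Mul(420, Add(236, Mul(-3, -9))) = Mul(420, Add(236, 27)) = Mul(420, 263) = 110460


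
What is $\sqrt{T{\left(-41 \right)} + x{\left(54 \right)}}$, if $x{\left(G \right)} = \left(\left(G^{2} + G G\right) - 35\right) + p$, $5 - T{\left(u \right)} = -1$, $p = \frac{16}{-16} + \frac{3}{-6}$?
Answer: $\frac{\sqrt{23206}}{2} \approx 76.168$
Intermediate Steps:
$p = - \frac{3}{2}$ ($p = 16 \left(- \frac{1}{16}\right) + 3 \left(- \frac{1}{6}\right) = -1 - \frac{1}{2} = - \frac{3}{2} \approx -1.5$)
$T{\left(u \right)} = 6$ ($T{\left(u \right)} = 5 - -1 = 5 + 1 = 6$)
$x{\left(G \right)} = - \frac{73}{2} + 2 G^{2}$ ($x{\left(G \right)} = \left(\left(G^{2} + G G\right) - 35\right) - \frac{3}{2} = \left(\left(G^{2} + G^{2}\right) - 35\right) - \frac{3}{2} = \left(2 G^{2} - 35\right) - \frac{3}{2} = \left(-35 + 2 G^{2}\right) - \frac{3}{2} = - \frac{73}{2} + 2 G^{2}$)
$\sqrt{T{\left(-41 \right)} + x{\left(54 \right)}} = \sqrt{6 - \left(\frac{73}{2} - 2 \cdot 54^{2}\right)} = \sqrt{6 + \left(- \frac{73}{2} + 2 \cdot 2916\right)} = \sqrt{6 + \left(- \frac{73}{2} + 5832\right)} = \sqrt{6 + \frac{11591}{2}} = \sqrt{\frac{11603}{2}} = \frac{\sqrt{23206}}{2}$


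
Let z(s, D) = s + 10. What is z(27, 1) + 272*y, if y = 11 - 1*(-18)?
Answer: 7925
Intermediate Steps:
y = 29 (y = 11 + 18 = 29)
z(s, D) = 10 + s
z(27, 1) + 272*y = (10 + 27) + 272*29 = 37 + 7888 = 7925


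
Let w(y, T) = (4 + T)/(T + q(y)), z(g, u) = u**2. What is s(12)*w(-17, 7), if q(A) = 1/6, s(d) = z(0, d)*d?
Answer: 114048/43 ≈ 2652.3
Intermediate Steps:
s(d) = d**3 (s(d) = d**2*d = d**3)
q(A) = 1/6
w(y, T) = (4 + T)/(1/6 + T) (w(y, T) = (4 + T)/(T + 1/6) = (4 + T)/(1/6 + T))
s(12)*w(-17, 7) = 12**3*(6*(4 + 7)/(1 + 6*7)) = 1728*(6*11/(1 + 42)) = 1728*(6*11/43) = 1728*(6*(1/43)*11) = 1728*(66/43) = 114048/43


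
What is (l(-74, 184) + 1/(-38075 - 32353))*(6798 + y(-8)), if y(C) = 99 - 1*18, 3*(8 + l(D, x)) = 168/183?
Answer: -75793438817/1432036 ≈ -52927.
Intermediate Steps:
l(D, x) = -1408/183 (l(D, x) = -8 + (168/183)/3 = -8 + (168*(1/183))/3 = -8 + (1/3)*(56/61) = -8 + 56/183 = -1408/183)
y(C) = 81 (y(C) = 99 - 18 = 81)
(l(-74, 184) + 1/(-38075 - 32353))*(6798 + y(-8)) = (-1408/183 + 1/(-38075 - 32353))*(6798 + 81) = (-1408/183 + 1/(-70428))*6879 = (-1408/183 - 1/70428)*6879 = -33054269/4296108*6879 = -75793438817/1432036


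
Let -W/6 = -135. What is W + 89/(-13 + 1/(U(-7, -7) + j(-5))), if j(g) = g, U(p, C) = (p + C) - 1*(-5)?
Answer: 146984/183 ≈ 803.19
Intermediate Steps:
U(p, C) = 5 + C + p (U(p, C) = (C + p) + 5 = 5 + C + p)
W = 810 (W = -6*(-135) = 810)
W + 89/(-13 + 1/(U(-7, -7) + j(-5))) = 810 + 89/(-13 + 1/((5 - 7 - 7) - 5)) = 810 + 89/(-13 + 1/(-9 - 5)) = 810 + 89/(-13 + 1/(-14)) = 810 + 89/(-13 - 1/14) = 810 + 89/(-183/14) = 810 + 89*(-14/183) = 810 - 1246/183 = 146984/183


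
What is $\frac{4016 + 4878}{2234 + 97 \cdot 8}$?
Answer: $\frac{4447}{1505} \approx 2.9548$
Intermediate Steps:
$\frac{4016 + 4878}{2234 + 97 \cdot 8} = \frac{8894}{2234 + 776} = \frac{8894}{3010} = 8894 \cdot \frac{1}{3010} = \frac{4447}{1505}$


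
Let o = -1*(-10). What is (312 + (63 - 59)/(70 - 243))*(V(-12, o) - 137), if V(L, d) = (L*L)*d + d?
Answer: 70865236/173 ≈ 4.0963e+5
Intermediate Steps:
o = 10
V(L, d) = d + d*L² (V(L, d) = L²*d + d = d*L² + d = d + d*L²)
(312 + (63 - 59)/(70 - 243))*(V(-12, o) - 137) = (312 + (63 - 59)/(70 - 243))*(10*(1 + (-12)²) - 137) = (312 + 4/(-173))*(10*(1 + 144) - 137) = (312 + 4*(-1/173))*(10*145 - 137) = (312 - 4/173)*(1450 - 137) = (53972/173)*1313 = 70865236/173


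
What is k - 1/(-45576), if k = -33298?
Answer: -1517589647/45576 ≈ -33298.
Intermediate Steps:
k - 1/(-45576) = -33298 - 1/(-45576) = -33298 - 1*(-1/45576) = -33298 + 1/45576 = -1517589647/45576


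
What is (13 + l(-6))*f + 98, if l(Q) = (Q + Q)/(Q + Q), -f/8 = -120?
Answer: 13538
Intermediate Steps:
f = 960 (f = -8*(-120) = 960)
l(Q) = 1 (l(Q) = (2*Q)/((2*Q)) = (2*Q)*(1/(2*Q)) = 1)
(13 + l(-6))*f + 98 = (13 + 1)*960 + 98 = 14*960 + 98 = 13440 + 98 = 13538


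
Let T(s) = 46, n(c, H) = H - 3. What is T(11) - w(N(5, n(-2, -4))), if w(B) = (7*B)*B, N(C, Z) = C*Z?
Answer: -8529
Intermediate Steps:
n(c, H) = -3 + H
w(B) = 7*B²
T(11) - w(N(5, n(-2, -4))) = 46 - 7*(5*(-3 - 4))² = 46 - 7*(5*(-7))² = 46 - 7*(-35)² = 46 - 7*1225 = 46 - 1*8575 = 46 - 8575 = -8529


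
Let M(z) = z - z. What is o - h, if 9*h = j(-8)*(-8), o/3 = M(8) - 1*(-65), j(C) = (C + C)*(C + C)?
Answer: 3803/9 ≈ 422.56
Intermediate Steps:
M(z) = 0
j(C) = 4*C**2 (j(C) = (2*C)*(2*C) = 4*C**2)
o = 195 (o = 3*(0 - 1*(-65)) = 3*(0 + 65) = 3*65 = 195)
h = -2048/9 (h = ((4*(-8)**2)*(-8))/9 = ((4*64)*(-8))/9 = (256*(-8))/9 = (1/9)*(-2048) = -2048/9 ≈ -227.56)
o - h = 195 - 1*(-2048/9) = 195 + 2048/9 = 3803/9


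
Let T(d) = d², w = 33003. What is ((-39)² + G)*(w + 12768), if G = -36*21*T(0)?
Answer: 69617691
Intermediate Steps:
G = 0 (G = -36*21*0² = -756*0 = -1*0 = 0)
((-39)² + G)*(w + 12768) = ((-39)² + 0)*(33003 + 12768) = (1521 + 0)*45771 = 1521*45771 = 69617691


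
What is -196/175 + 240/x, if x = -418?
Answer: -8852/5225 ≈ -1.6942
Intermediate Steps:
-196/175 + 240/x = -196/175 + 240/(-418) = -196*1/175 + 240*(-1/418) = -28/25 - 120/209 = -8852/5225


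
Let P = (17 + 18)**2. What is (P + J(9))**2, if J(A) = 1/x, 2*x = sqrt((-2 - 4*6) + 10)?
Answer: (2450 - I)**2/4 ≈ 1.5006e+6 - 1225.0*I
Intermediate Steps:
x = 2*I (x = sqrt((-2 - 4*6) + 10)/2 = sqrt((-2 - 24) + 10)/2 = sqrt(-26 + 10)/2 = sqrt(-16)/2 = (4*I)/2 = 2*I ≈ 2.0*I)
J(A) = -I/2 (J(A) = 1/(2*I) = -I/2)
P = 1225 (P = 35**2 = 1225)
(P + J(9))**2 = (1225 - I/2)**2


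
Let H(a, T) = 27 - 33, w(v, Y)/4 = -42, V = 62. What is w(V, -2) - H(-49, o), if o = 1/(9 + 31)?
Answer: -162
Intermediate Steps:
w(v, Y) = -168 (w(v, Y) = 4*(-42) = -168)
o = 1/40 ≈ 0.025000
H(a, T) = -6
w(V, -2) - H(-49, o) = -168 - 1*(-6) = -168 + 6 = -162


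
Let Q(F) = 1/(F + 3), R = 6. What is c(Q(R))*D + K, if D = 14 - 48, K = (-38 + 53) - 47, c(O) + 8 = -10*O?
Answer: 2500/9 ≈ 277.78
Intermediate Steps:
Q(F) = 1/(3 + F)
c(O) = -8 - 10*O
K = -32 (K = 15 - 47 = -32)
D = -34
c(Q(R))*D + K = (-8 - 10/(3 + 6))*(-34) - 32 = (-8 - 10/9)*(-34) - 32 = -82/9*(-34) - 32 = 2788/9 - 32 = 2500/9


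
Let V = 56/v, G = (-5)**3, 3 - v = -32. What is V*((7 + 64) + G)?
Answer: -432/5 ≈ -86.400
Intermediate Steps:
v = 35 (v = 3 - 1*(-32) = 3 + 32 = 35)
G = -125
V = 8/5 (V = 56/35 = 56*(1/35) = 8/5 ≈ 1.6000)
V*((7 + 64) + G) = 8*((7 + 64) - 125)/5 = 8*(71 - 125)/5 = (8/5)*(-54) = -432/5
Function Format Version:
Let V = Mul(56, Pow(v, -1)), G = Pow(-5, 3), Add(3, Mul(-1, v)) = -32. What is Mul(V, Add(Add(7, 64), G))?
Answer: Rational(-432, 5) ≈ -86.400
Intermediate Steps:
v = 35 (v = Add(3, Mul(-1, -32)) = Add(3, 32) = 35)
G = -125
V = Rational(8, 5) (V = Mul(56, Pow(35, -1)) = Mul(56, Rational(1, 35)) = Rational(8, 5) ≈ 1.6000)
Mul(V, Add(Add(7, 64), G)) = Mul(Rational(8, 5), Add(Add(7, 64), -125)) = Mul(Rational(8, 5), Add(71, -125)) = Mul(Rational(8, 5), -54) = Rational(-432, 5)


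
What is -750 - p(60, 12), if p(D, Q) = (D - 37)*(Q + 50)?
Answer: -2176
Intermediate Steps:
p(D, Q) = (-37 + D)*(50 + Q)
-750 - p(60, 12) = -750 - (-1850 - 37*12 + 50*60 + 60*12) = -750 - (-1850 - 444 + 3000 + 720) = -750 - 1*1426 = -750 - 1426 = -2176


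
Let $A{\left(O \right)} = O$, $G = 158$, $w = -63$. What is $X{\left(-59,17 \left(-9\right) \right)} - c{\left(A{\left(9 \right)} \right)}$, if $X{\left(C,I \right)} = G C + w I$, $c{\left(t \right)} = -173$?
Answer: $490$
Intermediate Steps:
$X{\left(C,I \right)} = - 63 I + 158 C$ ($X{\left(C,I \right)} = 158 C - 63 I = - 63 I + 158 C$)
$X{\left(-59,17 \left(-9\right) \right)} - c{\left(A{\left(9 \right)} \right)} = \left(- 63 \cdot 17 \left(-9\right) + 158 \left(-59\right)\right) - -173 = \left(\left(-63\right) \left(-153\right) - 9322\right) + 173 = \left(9639 - 9322\right) + 173 = 317 + 173 = 490$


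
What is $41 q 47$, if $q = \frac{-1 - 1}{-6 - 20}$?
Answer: $\frac{1927}{13} \approx 148.23$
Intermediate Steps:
$q = \frac{1}{13}$ ($q = - \frac{2}{-26} = \left(-2\right) \left(- \frac{1}{26}\right) = \frac{1}{13} \approx 0.076923$)
$41 q 47 = 41 \cdot \frac{1}{13} \cdot 47 = \frac{41}{13} \cdot 47 = \frac{1927}{13}$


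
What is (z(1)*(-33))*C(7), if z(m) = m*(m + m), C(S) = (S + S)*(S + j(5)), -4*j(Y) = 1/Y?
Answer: -32109/5 ≈ -6421.8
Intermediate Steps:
j(Y) = -1/(4*Y)
C(S) = 2*S*(-1/20 + S) (C(S) = (S + S)*(S - ¼/5) = (2*S)*(S - ¼*⅕) = (2*S)*(S - 1/20) = (2*S)*(-1/20 + S) = 2*S*(-1/20 + S))
z(m) = 2*m² (z(m) = m*(2*m) = 2*m²)
(z(1)*(-33))*C(7) = ((2*1²)*(-33))*((⅒)*7*(-1 + 20*7)) = ((2*1)*(-33))*((⅒)*7*(-1 + 140)) = (2*(-33))*((⅒)*7*139) = -66*973/10 = -32109/5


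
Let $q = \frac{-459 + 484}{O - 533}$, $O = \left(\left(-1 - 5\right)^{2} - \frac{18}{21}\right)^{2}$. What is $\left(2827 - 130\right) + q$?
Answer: $\frac{92775328}{34399} \approx 2697.0$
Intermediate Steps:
$O = \frac{60516}{49}$ ($O = \left(\left(-6\right)^{2} - \frac{6}{7}\right)^{2} = \left(36 - \frac{6}{7}\right)^{2} = \left(\frac{246}{7}\right)^{2} = \frac{60516}{49} \approx 1235.0$)
$q = \frac{1225}{34399}$ ($q = \frac{-459 + 484}{\frac{60516}{49} - 533} = \frac{25}{\frac{34399}{49}} = 25 \cdot \frac{49}{34399} = \frac{1225}{34399} \approx 0.035612$)
$\left(2827 - 130\right) + q = \left(2827 - 130\right) + \frac{1225}{34399} = 2697 + \frac{1225}{34399} = \frac{92775328}{34399}$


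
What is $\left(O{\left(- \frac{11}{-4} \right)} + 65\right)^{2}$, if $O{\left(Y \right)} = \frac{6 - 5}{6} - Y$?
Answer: $\frac{561001}{144} \approx 3895.8$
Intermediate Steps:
$O{\left(Y \right)} = \frac{1}{6} - Y$ ($O{\left(Y \right)} = \left(6 - 5\right) \frac{1}{6} - Y = 1 \cdot \frac{1}{6} - Y = \frac{1}{6} - Y$)
$\left(O{\left(- \frac{11}{-4} \right)} + 65\right)^{2} = \left(\left(\frac{1}{6} - - \frac{11}{-4}\right) + 65\right)^{2} = \left(\left(\frac{1}{6} - \left(-11\right) \left(- \frac{1}{4}\right)\right) + 65\right)^{2} = \left(\left(\frac{1}{6} - \frac{11}{4}\right) + 65\right)^{2} = \left(- \frac{31}{12} + 65\right)^{2} = \left(\frac{749}{12}\right)^{2} = \frac{561001}{144}$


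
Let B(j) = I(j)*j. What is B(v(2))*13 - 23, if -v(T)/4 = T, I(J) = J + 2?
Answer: 601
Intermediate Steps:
I(J) = 2 + J
v(T) = -4*T
B(j) = j*(2 + j) (B(j) = (2 + j)*j = j*(2 + j))
B(v(2))*13 - 23 = ((-4*2)*(2 - 4*2))*13 - 23 = -8*(2 - 8)*13 - 23 = -8*(-6)*13 - 23 = 48*13 - 23 = 624 - 23 = 601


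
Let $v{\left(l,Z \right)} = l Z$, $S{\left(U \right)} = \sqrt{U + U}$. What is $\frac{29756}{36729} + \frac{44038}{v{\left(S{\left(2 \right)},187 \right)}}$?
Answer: $\frac{74027293}{624393} \approx 118.56$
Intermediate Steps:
$S{\left(U \right)} = \sqrt{2} \sqrt{U}$ ($S{\left(U \right)} = \sqrt{2 U} = \sqrt{2} \sqrt{U}$)
$v{\left(l,Z \right)} = Z l$
$\frac{29756}{36729} + \frac{44038}{v{\left(S{\left(2 \right)},187 \right)}} = \frac{29756}{36729} + \frac{44038}{187 \sqrt{2} \sqrt{2}} = 29756 \cdot \frac{1}{36729} + \frac{44038}{187 \cdot 2} = \frac{29756}{36729} + \frac{44038}{374} = \frac{29756}{36729} + 44038 \cdot \frac{1}{374} = \frac{29756}{36729} + \frac{22019}{187} = \frac{74027293}{624393}$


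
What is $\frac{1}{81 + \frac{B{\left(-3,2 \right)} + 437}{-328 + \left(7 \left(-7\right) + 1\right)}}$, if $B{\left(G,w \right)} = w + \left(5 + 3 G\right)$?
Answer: $\frac{376}{30021} \approx 0.012525$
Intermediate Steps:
$B{\left(G,w \right)} = 5 + w + 3 G$
$\frac{1}{81 + \frac{B{\left(-3,2 \right)} + 437}{-328 + \left(7 \left(-7\right) + 1\right)}} = \frac{1}{81 + \frac{\left(5 + 2 + 3 \left(-3\right)\right) + 437}{-328 + \left(7 \left(-7\right) + 1\right)}} = \frac{1}{81 + \frac{\left(5 + 2 - 9\right) + 437}{-328 + \left(-49 + 1\right)}} = \frac{1}{81 + \frac{-2 + 437}{-328 - 48}} = \frac{1}{81 + \frac{435}{-376}} = \frac{1}{81 + 435 \left(- \frac{1}{376}\right)} = \frac{1}{81 - \frac{435}{376}} = \frac{1}{\frac{30021}{376}} = \frac{376}{30021}$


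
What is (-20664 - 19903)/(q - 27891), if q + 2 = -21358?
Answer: 40567/49251 ≈ 0.82368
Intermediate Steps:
q = -21360 (q = -2 - 21358 = -21360)
(-20664 - 19903)/(q - 27891) = (-20664 - 19903)/(-21360 - 27891) = -40567/(-49251) = -40567*(-1/49251) = 40567/49251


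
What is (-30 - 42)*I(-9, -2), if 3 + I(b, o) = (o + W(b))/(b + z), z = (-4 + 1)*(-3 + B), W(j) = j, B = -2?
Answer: 348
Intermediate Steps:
z = 15 (z = (-4 + 1)*(-3 - 2) = -3*(-5) = 15)
I(b, o) = -3 + (b + o)/(15 + b) (I(b, o) = -3 + (o + b)/(b + 15) = -3 + (b + o)/(15 + b))
(-30 - 42)*I(-9, -2) = (-30 - 42)*((-45 - 2 - 2*(-9))/(15 - 9)) = -72*(-45 - 2 + 18)/6 = -12*(-29) = -72*(-29/6) = 348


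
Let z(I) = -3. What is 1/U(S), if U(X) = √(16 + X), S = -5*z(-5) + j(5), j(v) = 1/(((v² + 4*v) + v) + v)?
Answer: √93830/1706 ≈ 0.17955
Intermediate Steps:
j(v) = 1/(v² + 6*v) (j(v) = 1/((v² + 5*v) + v) = 1/(v² + 6*v))
S = 826/55 (S = -5*(-3) + 1/(5*(6 + 5)) = 15 + (⅕)/11 = 15 + (⅕)*(1/11) = 15 + 1/55 = 826/55 ≈ 15.018)
1/U(S) = 1/(√(16 + 826/55)) = 1/(√(1706/55)) = 1/(√93830/55) = √93830/1706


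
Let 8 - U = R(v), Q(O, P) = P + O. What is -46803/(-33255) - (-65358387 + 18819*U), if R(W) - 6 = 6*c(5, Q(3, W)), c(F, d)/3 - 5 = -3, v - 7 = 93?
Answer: 731590428406/11085 ≈ 6.5998e+7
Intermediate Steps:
v = 100 (v = 7 + 93 = 100)
Q(O, P) = O + P
c(F, d) = 6 (c(F, d) = 15 + 3*(-3) = 15 - 9 = 6)
R(W) = 42 (R(W) = 6 + 6*6 = 6 + 36 = 42)
U = -34 (U = 8 - 1*42 = 8 - 42 = -34)
-46803/(-33255) - (-65358387 + 18819*U) = -46803/(-33255) - 18819/(1/(-3473 - 34)) = -46803*(-1/33255) - 18819/(1/(-3507)) = 15601/11085 - 18819/(-1/3507) = 15601/11085 - 18819*(-3507) = 15601/11085 + 65998233 = 731590428406/11085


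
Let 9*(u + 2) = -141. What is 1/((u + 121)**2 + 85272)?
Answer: 9/863548 ≈ 1.0422e-5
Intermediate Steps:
u = -53/3 (u = -2 + (1/9)*(-141) = -2 - 47/3 = -53/3 ≈ -17.667)
1/((u + 121)**2 + 85272) = 1/((-53/3 + 121)**2 + 85272) = 1/((310/3)**2 + 85272) = 1/(96100/9 + 85272) = 1/(863548/9) = 9/863548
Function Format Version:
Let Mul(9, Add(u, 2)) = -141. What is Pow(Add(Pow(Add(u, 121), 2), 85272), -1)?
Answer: Rational(9, 863548) ≈ 1.0422e-5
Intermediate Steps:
u = Rational(-53, 3) (u = Add(-2, Mul(Rational(1, 9), -141)) = Add(-2, Rational(-47, 3)) = Rational(-53, 3) ≈ -17.667)
Pow(Add(Pow(Add(u, 121), 2), 85272), -1) = Pow(Add(Pow(Add(Rational(-53, 3), 121), 2), 85272), -1) = Pow(Add(Pow(Rational(310, 3), 2), 85272), -1) = Pow(Add(Rational(96100, 9), 85272), -1) = Pow(Rational(863548, 9), -1) = Rational(9, 863548)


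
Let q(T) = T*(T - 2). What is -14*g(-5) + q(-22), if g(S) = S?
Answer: 598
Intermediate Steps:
q(T) = T*(-2 + T)
-14*g(-5) + q(-22) = -14*(-5) - 22*(-2 - 22) = 70 - 22*(-24) = 70 + 528 = 598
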